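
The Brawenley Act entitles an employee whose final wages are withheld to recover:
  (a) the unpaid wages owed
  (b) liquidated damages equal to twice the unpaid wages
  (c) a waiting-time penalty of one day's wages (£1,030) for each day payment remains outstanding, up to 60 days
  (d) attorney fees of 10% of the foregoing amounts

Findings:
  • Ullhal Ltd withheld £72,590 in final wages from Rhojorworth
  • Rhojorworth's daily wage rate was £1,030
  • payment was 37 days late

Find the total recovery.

Doubled: 2 × £72,590 = £145,180
Penalty days: min(37, 60) = 37
Waiting-time penalty: 37 × £1,030 = £38,110
Subtotal: £72,590 + £145,180 + £38,110 = £255,880
Attorney fees: 10% of £255,880 = £25,588
Total award: £255,880 + £25,588 = £281,468

£281,468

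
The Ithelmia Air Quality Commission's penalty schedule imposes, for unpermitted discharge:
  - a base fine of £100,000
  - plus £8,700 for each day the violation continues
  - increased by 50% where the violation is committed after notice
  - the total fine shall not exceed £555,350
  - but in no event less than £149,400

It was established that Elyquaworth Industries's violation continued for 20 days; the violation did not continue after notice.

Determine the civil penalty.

£274,000

Per-day component: 20 × £8,700 = £174,000
Base plus per-day: £100,000 + £174,000 = £274,000
The violation did not continue after notice: no 50% increase.
Cap at £555,350: £274,000 is within the cap, no reduction.
Minimum £149,400: £274,000 meets the minimum, no increase.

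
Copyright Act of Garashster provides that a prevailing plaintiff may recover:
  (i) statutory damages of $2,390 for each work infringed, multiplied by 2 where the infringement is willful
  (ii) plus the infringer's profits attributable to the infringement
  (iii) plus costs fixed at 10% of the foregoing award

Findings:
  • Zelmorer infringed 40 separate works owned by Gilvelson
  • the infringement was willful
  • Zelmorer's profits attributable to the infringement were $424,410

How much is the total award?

Statutory damages: 40 × $2,390 = $95,600
Doubled: 2 × $95,600 = $191,200
Combined award: $191,200 + $424,410 = $615,610
Costs: 10% of $615,610 = $61,561
Award plus costs: $615,610 + $61,561 = $677,171

Award: $677,171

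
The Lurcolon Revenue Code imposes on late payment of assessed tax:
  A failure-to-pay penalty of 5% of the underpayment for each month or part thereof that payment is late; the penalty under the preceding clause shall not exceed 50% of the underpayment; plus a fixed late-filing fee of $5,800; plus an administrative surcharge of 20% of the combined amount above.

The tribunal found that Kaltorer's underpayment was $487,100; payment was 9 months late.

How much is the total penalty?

Accrued rate: 5% × 9 = 45%, capped at 50% → 45%
Failure-to-pay penalty: 45% of $487,100 = $219,195
Penalty before surcharge: $219,195 + $5,800 = $224,995
Administrative surcharge: 20% of $224,995 = $44,999
Total penalty: $224,995 + $44,999 = $269,994

$269,994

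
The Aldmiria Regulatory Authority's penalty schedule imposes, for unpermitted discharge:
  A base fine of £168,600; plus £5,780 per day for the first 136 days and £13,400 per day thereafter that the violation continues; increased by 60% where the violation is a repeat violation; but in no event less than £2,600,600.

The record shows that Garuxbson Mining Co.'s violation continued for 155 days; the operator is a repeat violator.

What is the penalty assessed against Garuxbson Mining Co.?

£2,600,600

First 136 days: 136 × £5,780 = £786,080
Remaining days: (155 − 136) × £13,400 = £254,600
Per-day component: £786,080 + £254,600 = £1,040,680
Base plus per-day: £168,600 + £1,040,680 = £1,209,280
Enhancement: 60% of £1,209,280 = £725,568
Enhanced fine: £1,209,280 + £725,568 = £1,934,848
Minimum £2,600,600: £1,934,848 is below the minimum → £2,600,600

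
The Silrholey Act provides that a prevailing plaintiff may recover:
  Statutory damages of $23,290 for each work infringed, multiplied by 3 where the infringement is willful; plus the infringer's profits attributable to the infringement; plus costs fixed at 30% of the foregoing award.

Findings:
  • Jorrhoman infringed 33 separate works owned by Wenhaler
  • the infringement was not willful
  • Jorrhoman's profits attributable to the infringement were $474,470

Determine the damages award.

Statutory damages: 33 × $23,290 = $768,570
Infringement not willful: no ×3 enhancement.
Combined award: $768,570 + $474,470 = $1,243,040
Costs: 30% of $1,243,040 = $372,912
Award plus costs: $1,243,040 + $372,912 = $1,615,952

Award: $1,615,952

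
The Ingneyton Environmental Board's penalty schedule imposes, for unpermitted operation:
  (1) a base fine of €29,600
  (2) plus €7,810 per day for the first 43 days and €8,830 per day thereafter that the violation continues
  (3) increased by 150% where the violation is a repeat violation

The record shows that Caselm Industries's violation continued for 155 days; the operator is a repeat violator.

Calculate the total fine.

First 43 days: 43 × €7,810 = €335,830
Remaining days: (155 − 43) × €8,830 = €988,960
Per-day component: €335,830 + €988,960 = €1,324,790
Base plus per-day: €29,600 + €1,324,790 = €1,354,390
Enhancement: 150% of €1,354,390 = €2,031,585
Enhanced fine: €1,354,390 + €2,031,585 = €3,385,975

Civil penalty: €3,385,975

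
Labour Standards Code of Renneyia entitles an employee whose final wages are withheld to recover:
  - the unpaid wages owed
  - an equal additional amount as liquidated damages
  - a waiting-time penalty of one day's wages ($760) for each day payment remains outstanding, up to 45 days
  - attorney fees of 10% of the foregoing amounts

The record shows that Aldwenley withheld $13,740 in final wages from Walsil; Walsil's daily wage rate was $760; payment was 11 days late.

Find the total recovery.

Liquidated damages (equal amount): $13,740
Penalty days: min(11, 45) = 11
Waiting-time penalty: 11 × $760 = $8,360
Subtotal: $13,740 + $13,740 + $8,360 = $35,840
Attorney fees: 10% of $35,840 = $3,584
Total award: $35,840 + $3,584 = $39,424

Total award: $39,424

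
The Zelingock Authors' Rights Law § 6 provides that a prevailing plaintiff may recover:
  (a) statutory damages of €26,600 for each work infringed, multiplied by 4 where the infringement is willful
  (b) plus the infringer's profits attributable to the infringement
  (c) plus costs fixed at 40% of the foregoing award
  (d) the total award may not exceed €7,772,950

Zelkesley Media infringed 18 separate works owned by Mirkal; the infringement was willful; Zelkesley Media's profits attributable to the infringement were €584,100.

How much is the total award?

Statutory damages: 18 × €26,600 = €478,800
Multiplied by 4: 4 × €478,800 = €1,915,200
Combined award: €1,915,200 + €584,100 = €2,499,300
Costs: 40% of €2,499,300 = €999,720
Award plus costs: €2,499,300 + €999,720 = €3,499,020
Cap at €7,772,950: €3,499,020 is within the cap, no reduction.

Award: €3,499,020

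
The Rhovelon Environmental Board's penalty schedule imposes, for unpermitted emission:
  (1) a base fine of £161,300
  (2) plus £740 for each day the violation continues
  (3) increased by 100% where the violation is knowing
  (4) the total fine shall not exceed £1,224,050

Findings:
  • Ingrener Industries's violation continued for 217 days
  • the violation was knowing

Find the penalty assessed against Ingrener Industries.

£643,760

Per-day component: 217 × £740 = £160,580
Base plus per-day: £161,300 + £160,580 = £321,880
Enhancement: 100% of £321,880 = £321,880
Enhanced fine: £321,880 + £321,880 = £643,760
Cap at £1,224,050: £643,760 is within the cap, no reduction.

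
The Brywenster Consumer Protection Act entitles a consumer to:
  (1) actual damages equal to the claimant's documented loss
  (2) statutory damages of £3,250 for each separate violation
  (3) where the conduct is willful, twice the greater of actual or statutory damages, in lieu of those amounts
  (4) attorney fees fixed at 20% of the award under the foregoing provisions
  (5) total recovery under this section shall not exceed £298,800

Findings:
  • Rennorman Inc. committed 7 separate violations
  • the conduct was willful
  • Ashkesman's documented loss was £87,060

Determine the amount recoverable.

Statutory damages: 7 × £3,250 = £22,750
Greater of actual damages (£87,060) or statutory damages (£22,750): £87,060
Doubled: 2 × £87,060 = £174,120
Attorney fees: 20% of £174,120 = £34,824
Total before cap: £174,120 + £34,824 = £208,944
Cap at £298,800: £208,944 is within the cap, no reduction.

£208,944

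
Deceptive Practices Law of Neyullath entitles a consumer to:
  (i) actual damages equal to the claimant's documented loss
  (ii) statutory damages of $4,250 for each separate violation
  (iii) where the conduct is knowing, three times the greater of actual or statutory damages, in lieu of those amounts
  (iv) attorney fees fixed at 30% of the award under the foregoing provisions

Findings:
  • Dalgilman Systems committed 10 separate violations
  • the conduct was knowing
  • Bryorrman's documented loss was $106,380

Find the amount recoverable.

Statutory damages: 10 × $4,250 = $42,500
Greater of actual damages ($106,380) or statutory damages ($42,500): $106,380
Trebled: 3 × $106,380 = $319,140
Attorney fees: 30% of $319,140 = $95,742
Total recovery: $319,140 + $95,742 = $414,882

Total recovery: $414,882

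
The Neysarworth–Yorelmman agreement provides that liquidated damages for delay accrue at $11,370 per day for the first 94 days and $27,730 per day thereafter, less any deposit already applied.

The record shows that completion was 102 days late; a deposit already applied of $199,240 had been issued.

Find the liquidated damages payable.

$1,091,380

First 94 days: 94 × $11,370 = $1,068,780
Remaining days: (102 − 94) × $27,730 = $221,840
Accrued per-day damages: $1,068,780 + $221,840 = $1,290,620
Less deposit already applied: $1,290,620 − $199,240 = $1,091,380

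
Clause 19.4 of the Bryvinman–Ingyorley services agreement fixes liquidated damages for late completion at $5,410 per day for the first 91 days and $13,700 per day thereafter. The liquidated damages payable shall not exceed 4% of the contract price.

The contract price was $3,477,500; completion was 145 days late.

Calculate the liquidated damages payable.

First 91 days: 91 × $5,410 = $492,310
Remaining days: (145 − 91) × $13,700 = $739,800
Accrued per-day damages: $492,310 + $739,800 = $1,232,110
Cap: 4% of $3,477,500 = $139,100
Cap at $139,100: $1,232,110 exceeds the cap → $139,100

$139,100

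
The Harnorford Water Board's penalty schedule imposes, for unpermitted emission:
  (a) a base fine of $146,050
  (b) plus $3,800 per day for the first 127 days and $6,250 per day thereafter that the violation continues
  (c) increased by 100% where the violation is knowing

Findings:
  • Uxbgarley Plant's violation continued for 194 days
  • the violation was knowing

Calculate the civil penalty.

First 127 days: 127 × $3,800 = $482,600
Remaining days: (194 − 127) × $6,250 = $418,750
Per-day component: $482,600 + $418,750 = $901,350
Base plus per-day: $146,050 + $901,350 = $1,047,400
Enhancement: 100% of $1,047,400 = $1,047,400
Enhanced fine: $1,047,400 + $1,047,400 = $2,094,800

$2,094,800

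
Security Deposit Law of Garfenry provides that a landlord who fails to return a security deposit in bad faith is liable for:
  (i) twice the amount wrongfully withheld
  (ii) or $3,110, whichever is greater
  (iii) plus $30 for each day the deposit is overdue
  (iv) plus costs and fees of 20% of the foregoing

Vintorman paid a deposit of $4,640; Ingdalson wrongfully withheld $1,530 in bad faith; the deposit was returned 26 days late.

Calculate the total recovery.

Recovery: $4,668

Doubled: 2 × $1,530 = $3,060
Minimum $3,110: $3,060 is below the minimum → $3,110
Late-return penalty: 26 × $30 = $780
Damages plus late penalty: $3,110 + $780 = $3,890
Costs and fees: 20% of $3,890 = $778
Total recovery: $3,890 + $778 = $4,668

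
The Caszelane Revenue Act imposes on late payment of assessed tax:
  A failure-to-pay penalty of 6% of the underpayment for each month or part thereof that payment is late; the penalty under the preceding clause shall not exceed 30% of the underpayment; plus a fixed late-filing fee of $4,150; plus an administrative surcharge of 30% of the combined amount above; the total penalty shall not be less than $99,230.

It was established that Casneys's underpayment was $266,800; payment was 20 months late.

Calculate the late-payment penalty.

$109,447

Accrued rate: 6% × 20 = 120%, capped at 30% → 30%
Failure-to-pay penalty: 30% of $266,800 = $80,040
Penalty before surcharge: $80,040 + $4,150 = $84,190
Administrative surcharge: 30% of $84,190 = $25,257
Total penalty: $84,190 + $25,257 = $109,447
Minimum $99,230: $109,447 meets the minimum, no increase.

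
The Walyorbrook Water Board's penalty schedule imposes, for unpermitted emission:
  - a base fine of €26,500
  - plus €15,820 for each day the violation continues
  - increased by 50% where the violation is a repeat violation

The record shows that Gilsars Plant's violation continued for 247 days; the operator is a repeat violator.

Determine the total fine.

Per-day component: 247 × €15,820 = €3,907,540
Base plus per-day: €26,500 + €3,907,540 = €3,934,040
Enhancement: 50% of €3,934,040 = €1,967,020
Enhanced fine: €3,934,040 + €1,967,020 = €5,901,060

€5,901,060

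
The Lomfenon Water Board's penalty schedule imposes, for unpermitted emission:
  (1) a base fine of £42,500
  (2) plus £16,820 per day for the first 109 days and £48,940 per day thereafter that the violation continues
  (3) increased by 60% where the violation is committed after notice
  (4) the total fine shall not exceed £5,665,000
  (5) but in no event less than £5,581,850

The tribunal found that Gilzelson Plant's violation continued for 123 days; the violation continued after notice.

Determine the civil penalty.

First 109 days: 109 × £16,820 = £1,833,380
Remaining days: (123 − 109) × £48,940 = £685,160
Per-day component: £1,833,380 + £685,160 = £2,518,540
Base plus per-day: £42,500 + £2,518,540 = £2,561,040
Enhancement: 60% of £2,561,040 = £1,536,624
Enhanced fine: £2,561,040 + £1,536,624 = £4,097,664
Cap at £5,665,000: £4,097,664 is within the cap, no reduction.
Minimum £5,581,850: £4,097,664 is below the minimum → £5,581,850

Civil penalty: £5,581,850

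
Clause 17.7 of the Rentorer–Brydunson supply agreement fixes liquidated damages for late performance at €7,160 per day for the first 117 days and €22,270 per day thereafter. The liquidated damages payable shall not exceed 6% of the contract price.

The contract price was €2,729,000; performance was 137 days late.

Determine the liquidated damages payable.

€163,740

First 117 days: 117 × €7,160 = €837,720
Remaining days: (137 − 117) × €22,270 = €445,400
Accrued per-day damages: €837,720 + €445,400 = €1,283,120
Cap: 6% of €2,729,000 = €163,740
Cap at €163,740: €1,283,120 exceeds the cap → €163,740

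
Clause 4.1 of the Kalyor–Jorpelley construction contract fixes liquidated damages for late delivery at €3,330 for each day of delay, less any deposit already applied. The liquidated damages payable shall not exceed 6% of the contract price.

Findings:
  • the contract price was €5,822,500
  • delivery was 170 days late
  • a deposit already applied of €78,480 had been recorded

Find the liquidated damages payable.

Per-day damages: 170 × €3,330 = €566,100
Less deposit already applied: €566,100 − €78,480 = €487,620
Cap: 6% of €5,822,500 = €349,350
Cap at €349,350: €487,620 exceeds the cap → €349,350

€349,350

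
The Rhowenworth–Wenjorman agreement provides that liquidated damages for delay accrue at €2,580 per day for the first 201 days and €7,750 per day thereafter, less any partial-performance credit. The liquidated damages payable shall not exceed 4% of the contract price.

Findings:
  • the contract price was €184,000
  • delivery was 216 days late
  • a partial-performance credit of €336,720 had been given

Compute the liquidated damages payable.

First 201 days: 201 × €2,580 = €518,580
Remaining days: (216 − 201) × €7,750 = €116,250
Accrued per-day damages: €518,580 + €116,250 = €634,830
Less partial-performance credit: €634,830 − €336,720 = €298,110
Cap: 4% of €184,000 = €7,360
Cap at €7,360: €298,110 exceeds the cap → €7,360

€7,360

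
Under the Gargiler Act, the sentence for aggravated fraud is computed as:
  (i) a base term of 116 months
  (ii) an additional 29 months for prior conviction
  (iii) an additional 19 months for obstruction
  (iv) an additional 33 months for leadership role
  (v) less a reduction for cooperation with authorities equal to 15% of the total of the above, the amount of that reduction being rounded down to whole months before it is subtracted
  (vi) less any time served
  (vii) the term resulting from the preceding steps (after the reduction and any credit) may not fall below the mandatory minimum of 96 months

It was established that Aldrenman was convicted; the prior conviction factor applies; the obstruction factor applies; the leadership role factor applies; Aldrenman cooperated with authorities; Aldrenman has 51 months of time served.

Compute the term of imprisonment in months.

Prior conviction enhancement: +29 months
Obstruction enhancement: +19 months
Leadership role enhancement: +33 months
Adjusted term: 116 months + 29 months + 19 months + 33 months = 197 months
Cooperation with authorities reduction: 15% of 197 months = 29 months (rounded down)
After reduction: 197 − 29 = 168 months
Less time served: 168 months − 51 months = 117 months
Minimum 96 months: 117 months meets the minimum, no increase.

117 months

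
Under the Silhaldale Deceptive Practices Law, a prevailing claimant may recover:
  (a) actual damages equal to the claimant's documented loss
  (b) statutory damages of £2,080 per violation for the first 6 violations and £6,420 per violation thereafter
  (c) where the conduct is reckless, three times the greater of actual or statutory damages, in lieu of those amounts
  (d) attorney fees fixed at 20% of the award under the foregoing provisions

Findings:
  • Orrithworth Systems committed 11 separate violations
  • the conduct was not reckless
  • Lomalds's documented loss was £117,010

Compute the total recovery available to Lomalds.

Total recovery: £193,908

First 6 violations: 6 × £2,080 = £12,480
Remaining violations: (11 − 6) × £6,420 = £32,100
Statutory damages: £12,480 + £32,100 = £44,580
Conduct not reckless: the in-lieu enhancement does not apply.
Actual plus statutory damages: £117,010 + £44,580 = £161,590
Attorney fees: 20% of £161,590 = £32,318
Total recovery: £161,590 + £32,318 = £193,908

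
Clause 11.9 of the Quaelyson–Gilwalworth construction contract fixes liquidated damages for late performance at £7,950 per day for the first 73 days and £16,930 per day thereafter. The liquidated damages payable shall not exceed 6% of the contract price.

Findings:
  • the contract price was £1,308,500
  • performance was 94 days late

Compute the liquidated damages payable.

£78,510

First 73 days: 73 × £7,950 = £580,350
Remaining days: (94 − 73) × £16,930 = £355,530
Accrued per-day damages: £580,350 + £355,530 = £935,880
Cap: 6% of £1,308,500 = £78,510
Cap at £78,510: £935,880 exceeds the cap → £78,510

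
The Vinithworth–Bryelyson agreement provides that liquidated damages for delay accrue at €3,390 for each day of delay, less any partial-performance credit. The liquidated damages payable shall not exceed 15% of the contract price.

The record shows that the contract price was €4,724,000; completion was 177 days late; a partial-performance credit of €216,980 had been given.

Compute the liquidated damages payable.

€383,050

Per-day damages: 177 × €3,390 = €600,030
Less partial-performance credit: €600,030 − €216,980 = €383,050
Cap: 15% of €4,724,000 = €708,600
Cap at €708,600: €383,050 is within the cap, no reduction.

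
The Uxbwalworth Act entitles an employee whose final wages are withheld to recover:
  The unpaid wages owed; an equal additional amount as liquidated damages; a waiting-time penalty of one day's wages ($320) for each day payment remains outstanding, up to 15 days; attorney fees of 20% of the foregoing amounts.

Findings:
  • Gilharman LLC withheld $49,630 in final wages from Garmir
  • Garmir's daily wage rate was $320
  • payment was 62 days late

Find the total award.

Liquidated damages (equal amount): $49,630
Penalty days: min(62, 15) = 15
Waiting-time penalty: 15 × $320 = $4,800
Subtotal: $49,630 + $49,630 + $4,800 = $104,060
Attorney fees: 20% of $104,060 = $20,812
Total award: $104,060 + $20,812 = $124,872

$124,872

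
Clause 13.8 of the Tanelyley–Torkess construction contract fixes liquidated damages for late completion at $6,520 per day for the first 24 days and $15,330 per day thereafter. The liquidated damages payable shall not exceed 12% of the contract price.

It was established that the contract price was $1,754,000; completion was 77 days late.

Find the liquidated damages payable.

First 24 days: 24 × $6,520 = $156,480
Remaining days: (77 − 24) × $15,330 = $812,490
Accrued per-day damages: $156,480 + $812,490 = $968,970
Cap: 12% of $1,754,000 = $210,480
Cap at $210,480: $968,970 exceeds the cap → $210,480

Liquidated damages: $210,480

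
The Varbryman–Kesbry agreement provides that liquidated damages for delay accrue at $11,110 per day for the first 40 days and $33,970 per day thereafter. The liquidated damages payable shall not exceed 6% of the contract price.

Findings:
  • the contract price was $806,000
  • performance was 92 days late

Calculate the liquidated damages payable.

Liquidated damages: $48,360

First 40 days: 40 × $11,110 = $444,400
Remaining days: (92 − 40) × $33,970 = $1,766,440
Accrued per-day damages: $444,400 + $1,766,440 = $2,210,840
Cap: 6% of $806,000 = $48,360
Cap at $48,360: $2,210,840 exceeds the cap → $48,360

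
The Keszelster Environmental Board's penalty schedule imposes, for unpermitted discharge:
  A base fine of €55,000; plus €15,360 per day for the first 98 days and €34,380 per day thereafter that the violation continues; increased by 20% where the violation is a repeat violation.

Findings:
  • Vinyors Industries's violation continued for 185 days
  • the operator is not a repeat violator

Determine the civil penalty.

€4,551,340

First 98 days: 98 × €15,360 = €1,505,280
Remaining days: (185 − 98) × €34,380 = €2,991,060
Per-day component: €1,505,280 + €2,991,060 = €4,496,340
Base plus per-day: €55,000 + €4,496,340 = €4,551,340
The operator is not a repeat violator: no 20% increase.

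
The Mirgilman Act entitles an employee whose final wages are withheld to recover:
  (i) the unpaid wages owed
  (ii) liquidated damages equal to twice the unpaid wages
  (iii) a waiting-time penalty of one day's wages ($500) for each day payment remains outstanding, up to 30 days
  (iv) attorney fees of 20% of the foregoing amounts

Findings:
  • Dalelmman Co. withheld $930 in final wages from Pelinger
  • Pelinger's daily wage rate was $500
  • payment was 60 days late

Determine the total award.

$21,348

Doubled: 2 × $930 = $1,860
Penalty days: min(60, 30) = 30
Waiting-time penalty: 30 × $500 = $15,000
Subtotal: $930 + $1,860 + $15,000 = $17,790
Attorney fees: 20% of $17,790 = $3,558
Total award: $17,790 + $3,558 = $21,348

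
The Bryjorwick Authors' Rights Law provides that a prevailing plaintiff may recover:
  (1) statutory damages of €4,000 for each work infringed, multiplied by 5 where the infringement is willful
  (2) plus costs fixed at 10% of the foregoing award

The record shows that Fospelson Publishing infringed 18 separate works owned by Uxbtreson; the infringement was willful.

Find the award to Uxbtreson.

Statutory damages: 18 × €4,000 = €72,000
Multiplied by 5: 5 × €72,000 = €360,000
Costs: 10% of €360,000 = €36,000
Award plus costs: €360,000 + €36,000 = €396,000

€396,000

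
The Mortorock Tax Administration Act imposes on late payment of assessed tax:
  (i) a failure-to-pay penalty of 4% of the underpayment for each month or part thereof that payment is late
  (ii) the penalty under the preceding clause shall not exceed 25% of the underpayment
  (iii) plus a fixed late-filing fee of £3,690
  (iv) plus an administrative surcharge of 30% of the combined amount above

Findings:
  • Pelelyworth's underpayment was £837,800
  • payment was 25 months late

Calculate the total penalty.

Accrued rate: 4% × 25 = 100%, capped at 25% → 25%
Failure-to-pay penalty: 25% of £837,800 = £209,450
Penalty before surcharge: £209,450 + £3,690 = £213,140
Administrative surcharge: 30% of £213,140 = £63,942
Total penalty: £213,140 + £63,942 = £277,082

£277,082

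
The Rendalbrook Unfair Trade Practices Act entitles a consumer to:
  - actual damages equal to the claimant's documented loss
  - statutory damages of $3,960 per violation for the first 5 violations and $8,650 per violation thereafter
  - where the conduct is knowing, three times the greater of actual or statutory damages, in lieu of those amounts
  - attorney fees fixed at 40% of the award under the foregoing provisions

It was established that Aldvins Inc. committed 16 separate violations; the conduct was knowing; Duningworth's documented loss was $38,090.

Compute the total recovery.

First 5 violations: 5 × $3,960 = $19,800
Remaining violations: (16 − 5) × $8,650 = $95,150
Statutory damages: $19,800 + $95,150 = $114,950
Greater of actual damages ($38,090) or statutory damages ($114,950): $114,950
Trebled: 3 × $114,950 = $344,850
Attorney fees: 40% of $344,850 = $137,940
Total recovery: $344,850 + $137,940 = $482,790

Total recovery: $482,790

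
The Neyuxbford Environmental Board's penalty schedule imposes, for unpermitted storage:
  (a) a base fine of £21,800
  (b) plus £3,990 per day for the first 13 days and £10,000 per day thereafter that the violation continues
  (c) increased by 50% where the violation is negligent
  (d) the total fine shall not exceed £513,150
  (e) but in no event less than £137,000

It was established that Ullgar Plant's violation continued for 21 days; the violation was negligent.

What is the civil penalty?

£230,505

First 13 days: 13 × £3,990 = £51,870
Remaining days: (21 − 13) × £10,000 = £80,000
Per-day component: £51,870 + £80,000 = £131,870
Base plus per-day: £21,800 + £131,870 = £153,670
Enhancement: 50% of £153,670 = £76,835
Enhanced fine: £153,670 + £76,835 = £230,505
Cap at £513,150: £230,505 is within the cap, no reduction.
Minimum £137,000: £230,505 meets the minimum, no increase.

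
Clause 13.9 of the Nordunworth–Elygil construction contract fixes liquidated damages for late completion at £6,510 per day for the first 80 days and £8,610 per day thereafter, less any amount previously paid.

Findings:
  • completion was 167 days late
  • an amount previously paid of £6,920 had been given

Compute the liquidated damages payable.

First 80 days: 80 × £6,510 = £520,800
Remaining days: (167 − 80) × £8,610 = £749,070
Accrued per-day damages: £520,800 + £749,070 = £1,269,870
Less amount previously paid: £1,269,870 − £6,920 = £1,262,950

£1,262,950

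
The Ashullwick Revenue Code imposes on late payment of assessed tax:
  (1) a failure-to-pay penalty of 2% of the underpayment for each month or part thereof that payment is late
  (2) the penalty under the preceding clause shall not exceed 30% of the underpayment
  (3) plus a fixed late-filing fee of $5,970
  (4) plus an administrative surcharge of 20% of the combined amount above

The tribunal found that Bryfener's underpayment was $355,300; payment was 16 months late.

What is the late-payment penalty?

Accrued rate: 2% × 16 = 32%, capped at 30% → 30%
Failure-to-pay penalty: 30% of $355,300 = $106,590
Penalty before surcharge: $106,590 + $5,970 = $112,560
Administrative surcharge: 20% of $112,560 = $22,512
Total penalty: $112,560 + $22,512 = $135,072

$135,072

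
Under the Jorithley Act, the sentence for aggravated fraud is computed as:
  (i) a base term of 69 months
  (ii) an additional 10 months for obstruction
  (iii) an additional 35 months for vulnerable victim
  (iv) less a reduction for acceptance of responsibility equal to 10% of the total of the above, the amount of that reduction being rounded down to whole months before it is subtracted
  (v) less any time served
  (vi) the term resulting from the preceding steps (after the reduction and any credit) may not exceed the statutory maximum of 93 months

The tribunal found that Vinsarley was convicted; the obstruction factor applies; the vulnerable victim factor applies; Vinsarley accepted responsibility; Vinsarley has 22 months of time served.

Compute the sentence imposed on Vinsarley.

Obstruction enhancement: +10 months
Vulnerable victim enhancement: +35 months
Adjusted term: 69 months + 10 months + 35 months = 114 months
Acceptance of responsibility reduction: 10% of 114 months = 11 months (rounded down)
After reduction: 114 − 11 = 103 months
Less time served: 103 months − 22 months = 81 months
Cap at 93 months: 81 months is within the cap, no reduction.

81 months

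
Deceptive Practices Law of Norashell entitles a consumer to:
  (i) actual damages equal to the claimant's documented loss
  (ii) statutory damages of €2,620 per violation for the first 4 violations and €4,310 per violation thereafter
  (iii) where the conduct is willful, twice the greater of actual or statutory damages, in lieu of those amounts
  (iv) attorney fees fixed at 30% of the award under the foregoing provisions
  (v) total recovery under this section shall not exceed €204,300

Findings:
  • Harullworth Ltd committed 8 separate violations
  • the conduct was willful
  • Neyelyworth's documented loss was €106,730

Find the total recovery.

Total recovery: €204,300

First 4 violations: 4 × €2,620 = €10,480
Remaining violations: (8 − 4) × €4,310 = €17,240
Statutory damages: €10,480 + €17,240 = €27,720
Greater of actual damages (€106,730) or statutory damages (€27,720): €106,730
Doubled: 2 × €106,730 = €213,460
Attorney fees: 30% of €213,460 = €64,038
Total before cap: €213,460 + €64,038 = €277,498
Cap at €204,300: €277,498 exceeds the cap → €204,300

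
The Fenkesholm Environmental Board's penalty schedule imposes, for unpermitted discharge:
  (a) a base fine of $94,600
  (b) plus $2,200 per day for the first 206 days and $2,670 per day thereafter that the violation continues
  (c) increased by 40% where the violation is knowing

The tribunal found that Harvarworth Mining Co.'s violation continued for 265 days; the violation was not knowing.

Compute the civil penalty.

First 206 days: 206 × $2,200 = $453,200
Remaining days: (265 − 206) × $2,670 = $157,530
Per-day component: $453,200 + $157,530 = $610,730
Base plus per-day: $94,600 + $610,730 = $705,330
The violation was not knowing: no 40% increase.

$705,330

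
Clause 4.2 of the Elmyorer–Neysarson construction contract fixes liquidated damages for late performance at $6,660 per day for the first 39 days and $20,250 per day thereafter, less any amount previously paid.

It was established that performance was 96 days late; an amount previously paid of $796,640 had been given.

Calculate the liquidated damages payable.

$617,350

First 39 days: 39 × $6,660 = $259,740
Remaining days: (96 − 39) × $20,250 = $1,154,250
Accrued per-day damages: $259,740 + $1,154,250 = $1,413,990
Less amount previously paid: $1,413,990 − $796,640 = $617,350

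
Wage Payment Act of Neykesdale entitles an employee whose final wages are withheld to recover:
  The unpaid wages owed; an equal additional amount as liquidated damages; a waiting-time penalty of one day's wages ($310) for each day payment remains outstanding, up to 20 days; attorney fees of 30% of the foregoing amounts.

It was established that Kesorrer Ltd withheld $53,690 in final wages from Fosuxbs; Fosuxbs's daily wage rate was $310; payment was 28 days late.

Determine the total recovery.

Liquidated damages (equal amount): $53,690
Penalty days: min(28, 20) = 20
Waiting-time penalty: 20 × $310 = $6,200
Subtotal: $53,690 + $53,690 + $6,200 = $113,580
Attorney fees: 30% of $113,580 = $34,074
Total award: $113,580 + $34,074 = $147,654

$147,654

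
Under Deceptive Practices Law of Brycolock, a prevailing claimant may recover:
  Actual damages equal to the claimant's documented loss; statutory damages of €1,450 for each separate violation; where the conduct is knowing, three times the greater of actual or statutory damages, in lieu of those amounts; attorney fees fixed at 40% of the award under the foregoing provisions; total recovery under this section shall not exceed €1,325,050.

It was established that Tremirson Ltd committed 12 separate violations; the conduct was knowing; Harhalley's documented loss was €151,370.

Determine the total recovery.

Statutory damages: 12 × €1,450 = €17,400
Greater of actual damages (€151,370) or statutory damages (€17,400): €151,370
Trebled: 3 × €151,370 = €454,110
Attorney fees: 40% of €454,110 = €181,644
Total before cap: €454,110 + €181,644 = €635,754
Cap at €1,325,050: €635,754 is within the cap, no reduction.

€635,754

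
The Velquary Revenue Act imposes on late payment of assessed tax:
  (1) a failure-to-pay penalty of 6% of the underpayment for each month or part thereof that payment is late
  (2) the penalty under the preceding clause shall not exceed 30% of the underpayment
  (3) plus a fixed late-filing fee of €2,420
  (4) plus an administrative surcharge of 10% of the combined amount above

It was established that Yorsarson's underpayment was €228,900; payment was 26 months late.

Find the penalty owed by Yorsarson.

Accrued rate: 6% × 26 = 156%, capped at 30% → 30%
Failure-to-pay penalty: 30% of €228,900 = €68,670
Penalty before surcharge: €68,670 + €2,420 = €71,090
Administrative surcharge: 10% of €71,090 = €7,109
Total penalty: €71,090 + €7,109 = €78,199

Penalty: €78,199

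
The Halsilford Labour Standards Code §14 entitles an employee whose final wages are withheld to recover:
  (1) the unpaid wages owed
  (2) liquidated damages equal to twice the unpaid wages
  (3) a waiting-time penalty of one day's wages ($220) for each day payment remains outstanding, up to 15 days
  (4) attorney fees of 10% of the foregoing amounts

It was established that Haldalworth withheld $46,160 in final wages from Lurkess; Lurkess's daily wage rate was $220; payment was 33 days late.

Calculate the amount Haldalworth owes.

$155,958

Doubled: 2 × $46,160 = $92,320
Penalty days: min(33, 15) = 15
Waiting-time penalty: 15 × $220 = $3,300
Subtotal: $46,160 + $92,320 + $3,300 = $141,780
Attorney fees: 10% of $141,780 = $14,178
Total award: $141,780 + $14,178 = $155,958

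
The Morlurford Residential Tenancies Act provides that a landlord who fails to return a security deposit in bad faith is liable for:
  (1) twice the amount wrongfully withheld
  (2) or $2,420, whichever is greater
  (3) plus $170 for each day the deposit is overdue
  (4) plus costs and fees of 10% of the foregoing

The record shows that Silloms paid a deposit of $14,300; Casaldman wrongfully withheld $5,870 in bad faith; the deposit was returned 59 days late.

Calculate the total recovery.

Doubled: 2 × $5,870 = $11,740
Minimum $2,420: $11,740 meets the minimum, no increase.
Late-return penalty: 59 × $170 = $10,030
Damages plus late penalty: $11,740 + $10,030 = $21,770
Costs and fees: 10% of $21,770 = $2,177
Total recovery: $21,770 + $2,177 = $23,947

$23,947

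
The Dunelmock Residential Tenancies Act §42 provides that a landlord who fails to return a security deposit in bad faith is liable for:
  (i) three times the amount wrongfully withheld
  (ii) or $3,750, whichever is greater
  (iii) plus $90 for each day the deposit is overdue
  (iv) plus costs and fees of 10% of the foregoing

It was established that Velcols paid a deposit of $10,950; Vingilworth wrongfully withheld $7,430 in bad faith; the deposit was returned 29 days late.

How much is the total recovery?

$27,390

Trebled: 3 × $7,430 = $22,290
Minimum $3,750: $22,290 meets the minimum, no increase.
Late-return penalty: 29 × $90 = $2,610
Damages plus late penalty: $22,290 + $2,610 = $24,900
Costs and fees: 10% of $24,900 = $2,490
Total recovery: $24,900 + $2,490 = $27,390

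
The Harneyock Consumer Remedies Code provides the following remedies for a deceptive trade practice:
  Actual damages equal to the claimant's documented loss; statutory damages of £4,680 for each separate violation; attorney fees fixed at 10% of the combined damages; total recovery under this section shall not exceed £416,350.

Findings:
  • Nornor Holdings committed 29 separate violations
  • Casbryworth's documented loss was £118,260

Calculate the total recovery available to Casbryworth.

Statutory damages: 29 × £4,680 = £135,720
Combined damages: £118,260 + £135,720 = £253,980
Attorney fees: 10% of £253,980 = £25,398
Total before cap: £253,980 + £25,398 = £279,378
Cap at £416,350: £279,378 is within the cap, no reduction.

£279,378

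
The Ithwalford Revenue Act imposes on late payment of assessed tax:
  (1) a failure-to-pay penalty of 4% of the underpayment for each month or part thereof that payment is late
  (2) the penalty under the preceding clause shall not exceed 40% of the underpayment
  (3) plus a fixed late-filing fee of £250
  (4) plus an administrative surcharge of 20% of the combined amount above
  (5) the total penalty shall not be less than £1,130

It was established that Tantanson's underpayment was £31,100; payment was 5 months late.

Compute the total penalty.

Accrued rate: 4% × 5 = 20%, capped at 40% → 20%
Failure-to-pay penalty: 20% of £31,100 = £6,220
Penalty before surcharge: £6,220 + £250 = £6,470
Administrative surcharge: 20% of £6,470 = £1,294
Total penalty: £6,470 + £1,294 = £7,764
Minimum £1,130: £7,764 meets the minimum, no increase.

£7,764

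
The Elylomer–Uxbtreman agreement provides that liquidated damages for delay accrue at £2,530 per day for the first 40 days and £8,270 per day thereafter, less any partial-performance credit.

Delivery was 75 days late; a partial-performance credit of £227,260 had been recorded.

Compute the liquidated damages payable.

First 40 days: 40 × £2,530 = £101,200
Remaining days: (75 − 40) × £8,270 = £289,450
Accrued per-day damages: £101,200 + £289,450 = £390,650
Less partial-performance credit: £390,650 − £227,260 = £163,390

£163,390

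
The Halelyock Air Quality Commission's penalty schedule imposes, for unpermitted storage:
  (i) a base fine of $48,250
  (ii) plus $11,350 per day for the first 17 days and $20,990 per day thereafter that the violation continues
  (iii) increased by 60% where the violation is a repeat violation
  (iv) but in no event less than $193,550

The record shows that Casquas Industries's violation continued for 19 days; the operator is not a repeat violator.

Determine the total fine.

$283,180

First 17 days: 17 × $11,350 = $192,950
Remaining days: (19 − 17) × $20,990 = $41,980
Per-day component: $192,950 + $41,980 = $234,930
Base plus per-day: $48,250 + $234,930 = $283,180
The operator is not a repeat violator: no 60% increase.
Minimum $193,550: $283,180 meets the minimum, no increase.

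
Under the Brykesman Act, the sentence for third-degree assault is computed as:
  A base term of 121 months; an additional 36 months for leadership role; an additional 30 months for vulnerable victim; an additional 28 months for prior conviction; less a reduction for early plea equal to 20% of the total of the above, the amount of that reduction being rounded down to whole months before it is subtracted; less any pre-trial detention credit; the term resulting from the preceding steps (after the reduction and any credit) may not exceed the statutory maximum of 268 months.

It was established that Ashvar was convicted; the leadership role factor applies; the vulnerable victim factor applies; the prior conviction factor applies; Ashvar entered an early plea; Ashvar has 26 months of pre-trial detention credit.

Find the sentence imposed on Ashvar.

146 months

Leadership role enhancement: +36 months
Vulnerable victim enhancement: +30 months
Prior conviction enhancement: +28 months
Adjusted term: 121 months + 36 months + 30 months + 28 months = 215 months
Early plea reduction: 20% of 215 months = 43 months (rounded down)
After reduction: 215 − 43 = 172 months
Less pre-trial detention credit: 172 months − 26 months = 146 months
Cap at 268 months: 146 months is within the cap, no reduction.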